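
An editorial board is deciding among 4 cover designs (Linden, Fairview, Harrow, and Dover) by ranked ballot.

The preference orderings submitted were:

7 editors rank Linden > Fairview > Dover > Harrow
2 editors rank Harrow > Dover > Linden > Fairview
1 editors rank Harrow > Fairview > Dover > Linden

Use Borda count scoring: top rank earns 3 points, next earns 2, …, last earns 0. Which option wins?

Linden

Borda scores:
  Linden: 7·3 + 2·1 + 0 = 23
  Fairview: 7·2 + 2·0 + 2 = 16
  Harrow: 7·0 + 2·3 + 3 = 9
  Dover: 7·1 + 2·2 + 1 = 12
Linden has the highest total.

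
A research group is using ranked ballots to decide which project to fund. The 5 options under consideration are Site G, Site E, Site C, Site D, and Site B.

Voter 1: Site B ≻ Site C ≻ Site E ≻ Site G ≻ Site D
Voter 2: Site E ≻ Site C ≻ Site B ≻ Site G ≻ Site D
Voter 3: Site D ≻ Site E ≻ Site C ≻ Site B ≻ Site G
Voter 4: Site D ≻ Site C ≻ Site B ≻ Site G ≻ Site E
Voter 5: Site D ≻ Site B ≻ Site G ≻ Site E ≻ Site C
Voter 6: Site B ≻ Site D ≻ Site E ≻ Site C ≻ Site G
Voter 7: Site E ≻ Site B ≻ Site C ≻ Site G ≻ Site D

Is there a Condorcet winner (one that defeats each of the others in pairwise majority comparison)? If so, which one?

Site B

Head-to-head results (7 voters total):
Site G vs Site E: Site E wins 5–2.
Site G vs Site C: Site C wins 6–1.
Site G vs Site D: Site D wins 4–3.
Site G vs Site B: Site B wins 7–0.
Site E vs Site C: Site E wins 5–2.
Site E vs Site D: Site D wins 4–3.
Site E vs Site B: Site B wins 4–3.
Site C vs Site D: Site D wins 4–3.
Site C vs Site B: Site B wins 4–3.
Site D vs Site B: Site B wins 4–3.
Site B beats each rival — Site G (7–0), Site E (4–3), Site C (4–3), Site D (4–3) — so Site B is the Condorcet winner.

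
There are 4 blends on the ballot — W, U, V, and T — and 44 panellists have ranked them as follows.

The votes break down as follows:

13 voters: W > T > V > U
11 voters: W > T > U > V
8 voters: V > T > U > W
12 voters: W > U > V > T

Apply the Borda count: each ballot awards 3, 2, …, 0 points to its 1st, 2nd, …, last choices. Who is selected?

Borda scores:
  W: 13·3 + 11·3 + 8·0 + 12·3 = 108
  U: 13·0 + 11·1 + 8·1 + 12·2 = 43
  V: 13·1 + 11·0 + 8·3 + 12·1 = 49
  T: 13·2 + 11·2 + 8·2 + 12·0 = 64
W has the highest total.

W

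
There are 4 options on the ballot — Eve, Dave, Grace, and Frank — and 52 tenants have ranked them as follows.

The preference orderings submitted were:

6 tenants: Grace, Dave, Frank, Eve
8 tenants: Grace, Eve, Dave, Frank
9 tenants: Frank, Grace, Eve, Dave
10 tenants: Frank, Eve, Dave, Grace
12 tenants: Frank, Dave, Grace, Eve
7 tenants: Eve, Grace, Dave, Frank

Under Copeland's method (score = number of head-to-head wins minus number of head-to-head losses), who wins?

Frank

Pairwise results:
  Eve vs Dave: Eve wins 34–18.
  Eve vs Grace: Grace wins 35–17.
  Eve vs Frank: Frank wins 37–15.
  Dave vs Grace: Grace wins 30–22.
  Dave vs Frank: Frank wins 31–21.
  Grace vs Frank: Frank wins 31–21.
Copeland scores (wins − losses):
  Eve: 1 − 2 = -1
  Dave: 0 − 3 = -3
  Grace: 2 − 1 = 1
  Frank: 3 − 0 = 3
Frank has the best Copeland score.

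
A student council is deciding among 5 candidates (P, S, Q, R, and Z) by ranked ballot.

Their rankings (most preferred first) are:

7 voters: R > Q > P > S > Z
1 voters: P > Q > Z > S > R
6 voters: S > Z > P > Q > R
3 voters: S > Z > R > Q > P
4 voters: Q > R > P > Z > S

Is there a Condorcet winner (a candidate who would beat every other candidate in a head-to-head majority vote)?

Yes

Head-to-head results (21 voters total):
P vs S: P wins 12–9.
P vs Q: Q wins 14–7.
P vs R: R wins 14–7.
P vs Z: P wins 12–9.
S vs Q: Q wins 12–9.
S vs R: R wins 11–10.
S vs Z: S wins 16–5.
Q vs R: Q wins 11–10.
Q vs Z: Q wins 12–9.
R vs Z: R wins 11–10.
Q beats each rival — P (14–7), S (12–9), R (11–10), Z (12–9) — so Q is the Condorcet winner.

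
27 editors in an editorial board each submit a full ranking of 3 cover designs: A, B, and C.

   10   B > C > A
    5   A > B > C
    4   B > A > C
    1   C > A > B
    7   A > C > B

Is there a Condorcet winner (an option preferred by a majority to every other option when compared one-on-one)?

Head-to-head results (27 voters total):
A vs B: B wins 14–13.
A vs C: A wins 16–11.
B vs C: B wins 19–8.
B beats each rival — A (14–13), C (19–8) — so B is the Condorcet winner.

Yes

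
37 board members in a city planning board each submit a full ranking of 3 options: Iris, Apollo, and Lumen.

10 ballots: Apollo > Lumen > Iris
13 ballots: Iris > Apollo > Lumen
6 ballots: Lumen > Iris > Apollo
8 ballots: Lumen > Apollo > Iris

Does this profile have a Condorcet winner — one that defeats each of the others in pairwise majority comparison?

No

Head-to-head results (37 voters total):
Iris vs Apollo: Iris wins 19–18.
Iris vs Lumen: Lumen wins 24–13.
Apollo vs Lumen: Apollo wins 23–14.
No candidate beats all others: Iris beats Apollo beats Lumen beats Iris, a majority cycle.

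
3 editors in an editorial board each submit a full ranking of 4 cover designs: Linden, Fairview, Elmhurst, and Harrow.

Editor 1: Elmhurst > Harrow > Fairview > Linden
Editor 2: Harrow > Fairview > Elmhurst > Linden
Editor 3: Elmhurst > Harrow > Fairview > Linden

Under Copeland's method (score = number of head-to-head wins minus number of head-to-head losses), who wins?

Pairwise results:
  Linden vs Fairview: Fairview wins 3–0.
  Linden vs Elmhurst: Elmhurst wins 3–0.
  Linden vs Harrow: Harrow wins 3–0.
  Fairview vs Elmhurst: Elmhurst wins 2–1.
  Fairview vs Harrow: Harrow wins 3–0.
  Elmhurst vs Harrow: Elmhurst wins 2–1.
Copeland scores (wins − losses):
  Linden: 0 − 3 = -3
  Fairview: 1 − 2 = -1
  Elmhurst: 3 − 0 = 3
  Harrow: 2 − 1 = 1
Elmhurst has the best Copeland score.

Elmhurst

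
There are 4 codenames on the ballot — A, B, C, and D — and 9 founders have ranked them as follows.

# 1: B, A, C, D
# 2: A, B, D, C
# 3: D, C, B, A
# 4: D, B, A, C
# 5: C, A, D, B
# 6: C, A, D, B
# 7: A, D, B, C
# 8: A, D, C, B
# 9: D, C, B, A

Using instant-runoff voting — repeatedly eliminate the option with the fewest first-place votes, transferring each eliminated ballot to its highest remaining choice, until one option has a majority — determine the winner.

Round 1: A 3, D 3, C 2, B 1. B has the fewest and is eliminated.
Round 2: A 4, D 3, C 2. C has the fewest and is eliminated.
Round 3: A 6, D 3. A has a majority.

A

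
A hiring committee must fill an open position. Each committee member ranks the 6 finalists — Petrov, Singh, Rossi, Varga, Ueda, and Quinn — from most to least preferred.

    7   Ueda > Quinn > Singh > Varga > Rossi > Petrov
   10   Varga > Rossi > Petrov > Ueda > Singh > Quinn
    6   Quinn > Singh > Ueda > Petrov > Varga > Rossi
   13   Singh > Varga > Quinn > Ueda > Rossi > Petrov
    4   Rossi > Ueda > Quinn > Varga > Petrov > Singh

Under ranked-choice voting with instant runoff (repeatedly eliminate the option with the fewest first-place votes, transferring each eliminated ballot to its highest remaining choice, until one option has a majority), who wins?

Ueda

Round 1: Singh 13, Varga 10, Ueda 7, Quinn 6, Rossi 4, Petrov 0. Petrov has the fewest and is eliminated.
Round 2: Singh 13, Varga 10, Ueda 7, Quinn 6, Rossi 4. Rossi has the fewest and is eliminated.
Round 3: Singh 13, Ueda 11, Varga 10, Quinn 6. Quinn has the fewest and is eliminated.
Round 4: Singh 19, Ueda 11, Varga 10. Varga has the fewest and is eliminated.
Round 5: Ueda 21, Singh 19. Ueda has a majority.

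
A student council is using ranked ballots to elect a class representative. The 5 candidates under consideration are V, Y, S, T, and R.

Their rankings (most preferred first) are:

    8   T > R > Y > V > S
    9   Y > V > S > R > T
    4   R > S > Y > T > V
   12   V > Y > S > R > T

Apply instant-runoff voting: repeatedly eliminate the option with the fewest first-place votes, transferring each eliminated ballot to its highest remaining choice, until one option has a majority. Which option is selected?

Round 1: V 12, Y 9, T 8, R 4, S 0. S has the fewest and is eliminated.
Round 2: V 12, Y 9, T 8, R 4. R has the fewest and is eliminated.
Round 3: Y 13, V 12, T 8. T has the fewest and is eliminated.
Round 4: Y 21, V 12. Y has a majority.

Y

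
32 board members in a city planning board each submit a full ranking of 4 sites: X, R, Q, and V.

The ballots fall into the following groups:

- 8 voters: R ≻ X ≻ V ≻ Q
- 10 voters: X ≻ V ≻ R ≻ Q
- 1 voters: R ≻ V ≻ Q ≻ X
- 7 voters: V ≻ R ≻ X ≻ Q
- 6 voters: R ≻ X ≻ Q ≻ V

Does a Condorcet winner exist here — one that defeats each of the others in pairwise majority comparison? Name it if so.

Head-to-head results (32 voters total):
X vs R: R wins 22–10.
X vs Q: X wins 31–1.
X vs V: X wins 24–8.
R vs Q: R wins 32–0.
R vs V: V wins 17–15.
Q vs V: V wins 26–6.
No candidate beats all others: X beats V beats R beats X, a majority cycle.

None — there is no Condorcet winner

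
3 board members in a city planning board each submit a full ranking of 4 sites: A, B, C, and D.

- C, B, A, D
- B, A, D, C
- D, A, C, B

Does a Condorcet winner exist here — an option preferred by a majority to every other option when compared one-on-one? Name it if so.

There is no Condorcet winner

Head-to-head results (3 voters total):
A vs B: B wins 2–1.
A vs C: A wins 2–1.
A vs D: A wins 2–1.
B vs C: C wins 2–1.
B vs D: B wins 2–1.
C vs D: D wins 2–1.
No candidate beats all others: A beats C beats B beats A, a majority cycle.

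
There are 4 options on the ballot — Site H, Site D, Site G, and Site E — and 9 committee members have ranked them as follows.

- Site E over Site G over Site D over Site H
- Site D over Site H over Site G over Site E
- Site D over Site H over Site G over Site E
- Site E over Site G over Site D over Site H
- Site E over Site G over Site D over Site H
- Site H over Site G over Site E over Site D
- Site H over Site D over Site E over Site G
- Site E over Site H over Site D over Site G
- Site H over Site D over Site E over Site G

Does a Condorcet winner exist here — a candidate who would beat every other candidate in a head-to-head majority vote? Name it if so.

Head-to-head results (9 voters total):
Site H vs Site D: Site D wins 5–4.
Site H vs Site G: Site H wins 6–3.
Site H vs Site E: Site H wins 5–4.
Site D vs Site G: Site D wins 5–4.
Site D vs Site E: Site E wins 5–4.
Site G vs Site E: Site E wins 6–3.
No candidate beats all others: Site H beats Site E beats Site D beats Site H, a majority cycle.

No Condorcet winner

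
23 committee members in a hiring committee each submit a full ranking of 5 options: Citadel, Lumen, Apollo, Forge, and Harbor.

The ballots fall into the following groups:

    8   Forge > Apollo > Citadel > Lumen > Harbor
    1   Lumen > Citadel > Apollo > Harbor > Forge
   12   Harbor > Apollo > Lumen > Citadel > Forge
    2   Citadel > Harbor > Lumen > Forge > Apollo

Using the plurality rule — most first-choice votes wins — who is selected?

Harbor

First-place vote totals:
  Citadel: 2
  Lumen: 1
  Apollo: 0
  Forge: 8
  Harbor: 12
Harbor has the most first-place votes.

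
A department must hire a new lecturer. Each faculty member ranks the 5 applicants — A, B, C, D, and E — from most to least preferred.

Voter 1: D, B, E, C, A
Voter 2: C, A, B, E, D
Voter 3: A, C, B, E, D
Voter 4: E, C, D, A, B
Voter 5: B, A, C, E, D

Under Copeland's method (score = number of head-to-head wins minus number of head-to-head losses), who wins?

C

Pairwise results:
  A vs B: A wins 3–2.
  A vs C: C wins 3–2.
  A vs D: A wins 3–2.
  A vs E: A wins 3–2.
  B vs C: C wins 3–2.
  B vs D: B wins 3–2.
  B vs E: B wins 4–1.
  C vs D: C wins 4–1.
  C vs E: C wins 3–2.
  D vs E: E wins 4–1.
Copeland scores (wins − losses):
  A: 3 − 1 = 2
  B: 2 − 2 = 0
  C: 4 − 0 = 4
  D: 0 − 4 = -4
  E: 1 − 3 = -2
C has the best Copeland score.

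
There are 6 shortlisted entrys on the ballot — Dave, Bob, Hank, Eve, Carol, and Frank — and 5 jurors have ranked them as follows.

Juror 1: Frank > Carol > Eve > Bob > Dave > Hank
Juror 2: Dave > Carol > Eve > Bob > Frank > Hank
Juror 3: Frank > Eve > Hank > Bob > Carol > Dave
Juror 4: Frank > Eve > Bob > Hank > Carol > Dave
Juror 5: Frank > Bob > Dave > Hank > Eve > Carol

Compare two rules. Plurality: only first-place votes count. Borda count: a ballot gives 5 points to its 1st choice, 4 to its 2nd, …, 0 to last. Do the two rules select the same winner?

Plurality first-place counts: Dave 1, Bob 0, Hank 0, Eve 0, Carol 0, Frank 4 → Frank.
Borda totals: Dave 9, Bob 13, Hank 7, Eve 15, Carol 10, Frank 21 → Frank.
The two rules agree on Frank.

Yes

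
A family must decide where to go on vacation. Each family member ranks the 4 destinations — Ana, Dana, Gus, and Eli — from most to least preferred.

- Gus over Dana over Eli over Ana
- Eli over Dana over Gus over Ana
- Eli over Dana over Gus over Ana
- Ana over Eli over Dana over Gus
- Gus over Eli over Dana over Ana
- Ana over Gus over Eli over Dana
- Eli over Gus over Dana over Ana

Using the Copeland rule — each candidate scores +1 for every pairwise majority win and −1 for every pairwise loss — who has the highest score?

Pairwise results:
  Ana vs Dana: Dana wins 5–2.
  Ana vs Gus: Gus wins 5–2.
  Ana vs Eli: Eli wins 5–2.
  Dana vs Gus: Gus wins 4–3.
  Dana vs Eli: Eli wins 6–1.
  Gus vs Eli: Eli wins 4–3.
Copeland scores (wins − losses):
  Ana: 0 − 3 = -3
  Dana: 1 − 2 = -1
  Gus: 2 − 1 = 1
  Eli: 3 − 0 = 3
Eli has the best Copeland score.

Eli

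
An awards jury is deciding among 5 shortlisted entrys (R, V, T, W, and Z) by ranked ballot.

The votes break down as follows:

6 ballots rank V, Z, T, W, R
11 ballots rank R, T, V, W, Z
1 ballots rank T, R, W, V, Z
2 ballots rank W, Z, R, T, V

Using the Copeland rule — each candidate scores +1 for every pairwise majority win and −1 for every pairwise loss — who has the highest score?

Pairwise results:
  R vs V: R wins 14–6.
  R vs T: R wins 13–7.
  R vs W: R wins 12–8.
  R vs Z: R wins 12–8.
  V vs T: T wins 14–6.
  V vs W: V wins 17–3.
  V vs Z: V wins 18–2.
  T vs W: T wins 18–2.
  T vs Z: T wins 12–8.
  W vs Z: W wins 14–6.
Copeland scores (wins − losses):
  R: 4 − 0 = 4
  V: 2 − 2 = 0
  T: 3 − 1 = 2
  W: 1 − 3 = -2
  Z: 0 − 4 = -4
R has the best Copeland score.

R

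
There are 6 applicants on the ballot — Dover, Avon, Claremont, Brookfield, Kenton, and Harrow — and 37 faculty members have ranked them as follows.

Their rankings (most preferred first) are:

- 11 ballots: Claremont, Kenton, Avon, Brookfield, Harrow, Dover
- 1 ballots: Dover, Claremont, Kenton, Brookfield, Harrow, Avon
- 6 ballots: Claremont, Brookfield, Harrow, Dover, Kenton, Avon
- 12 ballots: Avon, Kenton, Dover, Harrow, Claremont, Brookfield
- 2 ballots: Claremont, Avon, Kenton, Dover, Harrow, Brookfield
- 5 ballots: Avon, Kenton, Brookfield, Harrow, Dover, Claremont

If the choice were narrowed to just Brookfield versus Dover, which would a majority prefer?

Ballots ranking Brookfield above Dover: 11+6+5 = 22.
Ballots ranking Dover above Brookfield: 1+12+2 = 15.
Brookfield wins the head-to-head, 22–15.

Brookfield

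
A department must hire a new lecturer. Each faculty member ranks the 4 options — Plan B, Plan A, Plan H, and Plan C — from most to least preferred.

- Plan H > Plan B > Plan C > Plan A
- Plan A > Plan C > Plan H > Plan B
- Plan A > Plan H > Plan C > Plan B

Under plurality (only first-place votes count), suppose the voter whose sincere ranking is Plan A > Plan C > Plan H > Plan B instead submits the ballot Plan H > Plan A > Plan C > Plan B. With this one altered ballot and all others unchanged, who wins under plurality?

First-place totals with the altered ballot: Plan B 0, Plan A 1, Plan H 2, Plan C 0.
The switch changes the winner from Plan A to Plan H.

Plan H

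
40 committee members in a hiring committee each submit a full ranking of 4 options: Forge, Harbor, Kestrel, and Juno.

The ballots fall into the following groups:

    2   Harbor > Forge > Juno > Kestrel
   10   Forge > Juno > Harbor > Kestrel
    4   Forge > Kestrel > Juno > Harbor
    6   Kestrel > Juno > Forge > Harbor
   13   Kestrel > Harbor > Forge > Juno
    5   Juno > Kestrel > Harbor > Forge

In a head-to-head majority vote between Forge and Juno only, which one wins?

Ballots ranking Forge above Juno: 2+10+4+13 = 29.
Ballots ranking Juno above Forge: 6+5 = 11.
Forge wins the head-to-head, 29–11.

Forge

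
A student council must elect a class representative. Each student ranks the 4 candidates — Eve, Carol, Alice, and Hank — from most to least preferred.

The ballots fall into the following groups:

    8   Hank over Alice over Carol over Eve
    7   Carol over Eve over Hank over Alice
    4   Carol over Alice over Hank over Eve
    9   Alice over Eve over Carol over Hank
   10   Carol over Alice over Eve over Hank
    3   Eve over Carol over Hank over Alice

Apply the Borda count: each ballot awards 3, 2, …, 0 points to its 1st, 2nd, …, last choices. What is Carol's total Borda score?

86

Borda scores:
  Eve: 8·0 + 7·2 + 4·0 + 9·2 + 10·1 + 3·3 = 51
  Carol: 8·1 + 7·3 + 4·3 + 9·1 + 10·3 + 3·2 = 86
  Alice: 8·2 + 7·0 + 4·2 + 9·3 + 10·2 + 3·0 = 71
  Hank: 8·3 + 7·1 + 4·1 + 9·0 + 10·0 + 3·1 = 38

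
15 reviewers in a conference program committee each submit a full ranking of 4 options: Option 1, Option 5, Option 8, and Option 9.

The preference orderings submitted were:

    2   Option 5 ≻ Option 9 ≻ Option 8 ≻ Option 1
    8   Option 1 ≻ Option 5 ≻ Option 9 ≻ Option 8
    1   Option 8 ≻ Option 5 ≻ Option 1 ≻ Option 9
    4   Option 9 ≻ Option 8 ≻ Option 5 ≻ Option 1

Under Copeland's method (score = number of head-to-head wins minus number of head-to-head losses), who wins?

Pairwise results:
  Option 1 vs Option 5: Option 1 wins 8–7.
  Option 1 vs Option 8: Option 1 wins 8–7.
  Option 1 vs Option 9: Option 1 wins 9–6.
  Option 5 vs Option 8: Option 5 wins 10–5.
  Option 5 vs Option 9: Option 5 wins 11–4.
  Option 8 vs Option 9: Option 9 wins 14–1.
Copeland scores (wins − losses):
  Option 1: 3 − 0 = 3
  Option 5: 2 − 1 = 1
  Option 8: 0 − 3 = -3
  Option 9: 1 − 2 = -1
Option 1 has the best Copeland score.

Option 1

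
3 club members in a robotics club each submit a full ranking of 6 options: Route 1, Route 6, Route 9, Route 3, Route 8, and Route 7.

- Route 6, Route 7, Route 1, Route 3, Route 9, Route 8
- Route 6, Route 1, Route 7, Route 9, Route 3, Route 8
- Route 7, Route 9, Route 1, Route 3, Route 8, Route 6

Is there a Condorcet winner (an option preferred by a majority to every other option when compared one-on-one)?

Head-to-head results (3 voters total):
Route 1 vs Route 6: Route 6 wins 2–1.
Route 1 vs Route 9: Route 1 wins 2–1.
Route 1 vs Route 3: Route 1 wins 3–0.
Route 1 vs Route 8: Route 1 wins 3–0.
Route 1 vs Route 7: Route 7 wins 2–1.
Route 6 vs Route 9: Route 6 wins 2–1.
Route 6 vs Route 3: Route 6 wins 2–1.
Route 6 vs Route 8: Route 6 wins 2–1.
Route 6 vs Route 7: Route 6 wins 2–1.
Route 9 vs Route 3: Route 9 wins 2–1.
Route 9 vs Route 8: Route 9 wins 3–0.
Route 9 vs Route 7: Route 7 wins 3–0.
Route 3 vs Route 8: Route 3 wins 3–0.
Route 3 vs Route 7: Route 7 wins 3–0.
Route 8 vs Route 7: Route 7 wins 3–0.
Route 6 beats each rival — Route 1 (2–1), Route 9 (2–1), Route 3 (2–1), Route 8 (2–1), Route 7 (2–1) — so Route 6 is the Condorcet winner.

Yes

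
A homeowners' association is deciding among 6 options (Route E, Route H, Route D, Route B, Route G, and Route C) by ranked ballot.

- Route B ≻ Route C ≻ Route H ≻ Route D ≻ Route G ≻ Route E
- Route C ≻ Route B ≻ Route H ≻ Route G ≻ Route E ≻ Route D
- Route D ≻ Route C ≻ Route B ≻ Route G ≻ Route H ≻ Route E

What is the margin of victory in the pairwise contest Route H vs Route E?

3

Ballots ranking Route H above Route E: 3.
Ballots ranking Route E above Route H: 0.
Route H wins 3–0, a margin of 3.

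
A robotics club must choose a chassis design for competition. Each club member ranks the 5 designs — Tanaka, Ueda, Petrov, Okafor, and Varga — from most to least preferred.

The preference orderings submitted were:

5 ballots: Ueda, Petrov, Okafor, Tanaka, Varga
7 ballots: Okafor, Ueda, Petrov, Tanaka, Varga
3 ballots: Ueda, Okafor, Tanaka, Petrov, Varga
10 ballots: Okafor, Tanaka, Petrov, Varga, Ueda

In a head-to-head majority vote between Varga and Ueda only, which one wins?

Ballots ranking Varga above Ueda: 10.
Ballots ranking Ueda above Varga: 5+7+3 = 15.
Ueda wins the head-to-head, 15–10.

Ueda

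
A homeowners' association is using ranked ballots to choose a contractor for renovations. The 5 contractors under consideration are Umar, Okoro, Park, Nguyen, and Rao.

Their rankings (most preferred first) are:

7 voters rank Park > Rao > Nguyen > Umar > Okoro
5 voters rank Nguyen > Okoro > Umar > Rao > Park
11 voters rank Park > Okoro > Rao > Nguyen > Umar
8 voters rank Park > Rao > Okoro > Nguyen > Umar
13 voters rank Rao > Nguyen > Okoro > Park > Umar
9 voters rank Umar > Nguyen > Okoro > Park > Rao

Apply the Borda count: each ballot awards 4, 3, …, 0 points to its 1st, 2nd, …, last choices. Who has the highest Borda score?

Borda scores:
  Umar: 7·1 + 5·2 + 11·0 + 8·0 + 13·0 + 9·4 = 53
  Okoro: 7·0 + 5·3 + 11·3 + 8·2 + 13·2 + 9·2 = 108
  Park: 7·4 + 5·0 + 11·4 + 8·4 + 13·1 + 9·1 = 126
  Nguyen: 7·2 + 5·4 + 11·1 + 8·1 + 13·3 + 9·3 = 119
  Rao: 7·3 + 5·1 + 11·2 + 8·3 + 13·4 + 9·0 = 124
Park has the highest total.

Park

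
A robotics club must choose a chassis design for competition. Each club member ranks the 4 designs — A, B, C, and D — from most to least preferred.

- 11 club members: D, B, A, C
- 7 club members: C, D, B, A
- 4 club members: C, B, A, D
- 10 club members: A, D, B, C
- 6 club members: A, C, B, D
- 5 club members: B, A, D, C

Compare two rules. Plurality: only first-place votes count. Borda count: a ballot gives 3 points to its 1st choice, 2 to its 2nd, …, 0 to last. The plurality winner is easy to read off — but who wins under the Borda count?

Plurality first-place counts: A 16, B 5, C 11, D 11 → A.
Borda totals: A 73, B 68, C 45, D 72 → A.

A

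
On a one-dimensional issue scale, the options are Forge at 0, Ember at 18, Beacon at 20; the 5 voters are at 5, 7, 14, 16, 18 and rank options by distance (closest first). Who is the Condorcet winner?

With single-peaked preferences on a line, the Condorcet winner is the candidate closest to the median voter.
The median voter (position 14) is closest to Ember at 18.
Check: Ember vs Forge — voters closer to Ember: 3 of 5.

Ember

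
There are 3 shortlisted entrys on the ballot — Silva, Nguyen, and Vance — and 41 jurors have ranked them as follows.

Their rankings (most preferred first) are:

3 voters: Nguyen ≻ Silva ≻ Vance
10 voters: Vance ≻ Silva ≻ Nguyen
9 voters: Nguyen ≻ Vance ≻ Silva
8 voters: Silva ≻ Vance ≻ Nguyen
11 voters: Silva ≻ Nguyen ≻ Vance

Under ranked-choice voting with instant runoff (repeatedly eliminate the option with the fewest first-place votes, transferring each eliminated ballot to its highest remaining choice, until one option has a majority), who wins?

Silva

Round 1: Silva 19, Nguyen 12, Vance 10. Vance has the fewest and is eliminated.
Round 2: Silva 29, Nguyen 12. Silva has a majority.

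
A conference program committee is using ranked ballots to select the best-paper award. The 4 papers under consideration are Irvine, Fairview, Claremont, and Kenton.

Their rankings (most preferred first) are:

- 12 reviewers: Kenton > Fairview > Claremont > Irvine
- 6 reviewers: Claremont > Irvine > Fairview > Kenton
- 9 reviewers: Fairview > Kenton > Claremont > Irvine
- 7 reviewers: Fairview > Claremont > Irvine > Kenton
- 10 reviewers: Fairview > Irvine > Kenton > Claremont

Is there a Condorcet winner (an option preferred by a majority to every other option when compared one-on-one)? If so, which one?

Fairview

Head-to-head results (44 voters total):
Irvine vs Fairview: Fairview wins 38–6.
Irvine vs Claremont: Claremont wins 34–10.
Irvine vs Kenton: Irvine wins 23–21.
Fairview vs Claremont: Fairview wins 38–6.
Fairview vs Kenton: Fairview wins 32–12.
Claremont vs Kenton: Kenton wins 31–13.
Fairview beats each rival — Irvine (38–6), Claremont (38–6), Kenton (32–12) — so Fairview is the Condorcet winner.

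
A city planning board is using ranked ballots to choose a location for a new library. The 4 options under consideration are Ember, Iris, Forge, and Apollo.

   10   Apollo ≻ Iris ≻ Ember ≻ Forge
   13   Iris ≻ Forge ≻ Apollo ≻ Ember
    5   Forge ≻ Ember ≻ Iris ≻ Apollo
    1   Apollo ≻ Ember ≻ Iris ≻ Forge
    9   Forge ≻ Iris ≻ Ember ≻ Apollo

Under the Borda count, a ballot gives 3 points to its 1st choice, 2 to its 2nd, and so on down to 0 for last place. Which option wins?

Iris

Borda scores:
  Ember: 10·1 + 13·0 + 5·2 + 2 + 9·1 = 31
  Iris: 10·2 + 13·3 + 5·1 + 1 + 9·2 = 83
  Forge: 10·0 + 13·2 + 5·3 + 0 + 9·3 = 68
  Apollo: 10·3 + 13·1 + 5·0 + 3 + 9·0 = 46
Iris has the highest total.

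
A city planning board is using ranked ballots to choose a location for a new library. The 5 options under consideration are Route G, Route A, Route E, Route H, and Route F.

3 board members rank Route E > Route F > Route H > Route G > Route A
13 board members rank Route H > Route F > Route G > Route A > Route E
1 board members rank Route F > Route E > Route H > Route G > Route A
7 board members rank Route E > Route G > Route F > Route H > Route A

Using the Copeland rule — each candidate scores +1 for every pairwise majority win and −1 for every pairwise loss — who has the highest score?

Pairwise results:
  Route G vs Route A: Route G wins 24–0.
  Route G vs Route E: Route G wins 13–11.
  Route G vs Route H: Route H wins 17–7.
  Route G vs Route F: Route F wins 17–7.
  Route A vs Route E: Route A wins 13–11.
  Route A vs Route H: Route H wins 24–0.
  Route A vs Route F: Route F wins 24–0.
  Route E vs Route H: Route H wins 13–11.
  Route E vs Route F: Route F wins 14–10.
  Route H vs Route F: Route H wins 13–11.
Copeland scores (wins − losses):
  Route G: 2 − 2 = 0
  Route A: 1 − 3 = -2
  Route E: 0 − 4 = -4
  Route H: 4 − 0 = 4
  Route F: 3 − 1 = 2
Route H has the best Copeland score.

Route H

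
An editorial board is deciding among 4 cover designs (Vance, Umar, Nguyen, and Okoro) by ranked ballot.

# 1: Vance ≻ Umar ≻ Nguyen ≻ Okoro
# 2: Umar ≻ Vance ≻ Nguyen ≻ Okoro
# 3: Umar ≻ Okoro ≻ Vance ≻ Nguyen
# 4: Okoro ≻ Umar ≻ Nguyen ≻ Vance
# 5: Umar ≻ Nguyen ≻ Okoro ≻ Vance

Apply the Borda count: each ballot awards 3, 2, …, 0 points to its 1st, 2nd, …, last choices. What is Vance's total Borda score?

Borda scores:
  Vance: 3 + 2 + 1 + 0 + 0 = 6
  Umar: 2 + 3 + 3 + 2 + 3 = 13
  Nguyen: 1 + 1 + 0 + 1 + 2 = 5
  Okoro: 0 + 0 + 2 + 3 + 1 = 6

6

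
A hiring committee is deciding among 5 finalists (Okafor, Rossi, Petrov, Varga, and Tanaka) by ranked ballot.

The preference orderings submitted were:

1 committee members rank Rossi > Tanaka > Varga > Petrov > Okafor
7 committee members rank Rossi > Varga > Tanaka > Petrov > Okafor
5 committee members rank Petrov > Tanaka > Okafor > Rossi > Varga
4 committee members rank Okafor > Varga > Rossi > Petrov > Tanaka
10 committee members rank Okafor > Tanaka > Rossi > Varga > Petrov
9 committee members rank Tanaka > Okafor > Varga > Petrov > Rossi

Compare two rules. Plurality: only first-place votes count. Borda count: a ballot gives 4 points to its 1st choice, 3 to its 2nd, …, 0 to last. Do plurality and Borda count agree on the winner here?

No

Plurality first-place counts: Okafor 14, Rossi 8, Petrov 5, Varga 0, Tanaka 9 → Okafor.
Borda totals: Okafor 93, Rossi 65, Petrov 41, Varga 63, Tanaka 98 → Tanaka.
The two rules disagree: plurality picks Okafor, Borda picks Tanaka.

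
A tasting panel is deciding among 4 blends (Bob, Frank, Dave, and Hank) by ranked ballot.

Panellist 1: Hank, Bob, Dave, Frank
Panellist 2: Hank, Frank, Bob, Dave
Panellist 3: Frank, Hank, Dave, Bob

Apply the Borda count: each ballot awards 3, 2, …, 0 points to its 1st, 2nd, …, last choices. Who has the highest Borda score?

Hank

Borda scores:
  Bob: 2 + 1 + 0 = 3
  Frank: 0 + 2 + 3 = 5
  Dave: 1 + 0 + 1 = 2
  Hank: 3 + 3 + 2 = 8
Hank has the highest total.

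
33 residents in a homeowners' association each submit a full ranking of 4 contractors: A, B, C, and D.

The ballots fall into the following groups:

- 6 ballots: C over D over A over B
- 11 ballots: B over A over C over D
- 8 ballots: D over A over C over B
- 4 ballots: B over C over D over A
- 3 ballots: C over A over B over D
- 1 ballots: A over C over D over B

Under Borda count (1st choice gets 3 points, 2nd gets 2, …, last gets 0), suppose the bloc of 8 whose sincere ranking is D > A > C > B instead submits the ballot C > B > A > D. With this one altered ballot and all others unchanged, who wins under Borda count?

C

Borda totals with the altered ballot: A 45, B 64, C 72, D 17.
The winner is unchanged: still C.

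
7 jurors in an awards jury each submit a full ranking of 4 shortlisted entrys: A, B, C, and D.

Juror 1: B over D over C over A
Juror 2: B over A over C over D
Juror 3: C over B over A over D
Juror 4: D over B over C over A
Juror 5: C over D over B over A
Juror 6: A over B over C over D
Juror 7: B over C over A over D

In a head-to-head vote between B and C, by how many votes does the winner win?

3

Ballots ranking B above C: 5.
Ballots ranking C above B: 2.
B wins 5–2, a margin of 3.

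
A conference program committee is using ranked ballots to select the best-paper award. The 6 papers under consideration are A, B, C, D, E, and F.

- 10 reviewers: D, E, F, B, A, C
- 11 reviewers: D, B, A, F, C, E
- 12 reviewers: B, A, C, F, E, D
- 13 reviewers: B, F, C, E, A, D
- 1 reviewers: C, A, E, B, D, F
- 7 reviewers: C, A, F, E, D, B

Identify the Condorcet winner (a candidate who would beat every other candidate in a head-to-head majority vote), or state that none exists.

None — there is no Condorcet winner

Head-to-head results (54 voters total):
A vs B: B wins 46–8.
A vs C: A wins 33–21.
A vs D: A wins 33–21.
A vs E: A wins 31–23.
A vs F: A wins 31–23.
B vs C: B wins 46–8.
B vs D: D wins 28–26.
B vs E: B wins 36–18.
B vs F: B wins 37–17.
C vs D: C wins 33–21.
C vs E: C wins 44–10.
C vs F: F wins 34–20.
D vs E: E wins 33–21.
D vs F: F wins 32–22.
E vs F: F wins 43–11.
No candidate beats all others: A beats D beats B beats A, a majority cycle.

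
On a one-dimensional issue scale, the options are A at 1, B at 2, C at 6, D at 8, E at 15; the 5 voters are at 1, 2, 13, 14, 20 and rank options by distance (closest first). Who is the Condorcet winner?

E

With single-peaked preferences on a line, the Condorcet winner is the candidate closest to the median voter.
The median voter (position 13) is closest to E at 15.
Check: E vs B — voters closer to E: 3 of 5.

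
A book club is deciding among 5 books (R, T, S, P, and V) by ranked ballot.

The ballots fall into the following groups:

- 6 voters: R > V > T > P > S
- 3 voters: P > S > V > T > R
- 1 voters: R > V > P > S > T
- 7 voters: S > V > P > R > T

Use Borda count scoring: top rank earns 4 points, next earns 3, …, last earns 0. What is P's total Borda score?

34

Borda scores:
  R: 6·4 + 3·0 + 4 + 7·1 = 35
  T: 6·2 + 3·1 + 0 + 7·0 = 15
  S: 6·0 + 3·3 + 1 + 7·4 = 38
  P: 6·1 + 3·4 + 2 + 7·2 = 34
  V: 6·3 + 3·2 + 3 + 7·3 = 48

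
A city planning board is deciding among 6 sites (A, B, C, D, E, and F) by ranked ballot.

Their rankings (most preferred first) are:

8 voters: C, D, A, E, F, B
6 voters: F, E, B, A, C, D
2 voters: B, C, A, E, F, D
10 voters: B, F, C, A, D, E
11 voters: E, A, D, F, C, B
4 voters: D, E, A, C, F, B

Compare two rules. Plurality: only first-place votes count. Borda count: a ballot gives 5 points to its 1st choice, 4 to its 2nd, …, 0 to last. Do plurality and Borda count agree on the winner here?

Plurality first-place counts: A 0, B 12, C 8, D 4, E 11, F 6 → B.
Borda totals: A 118, B 78, C 103, D 95, E 115, F 106 → A.
The two rules disagree: plurality picks B, Borda picks A.

No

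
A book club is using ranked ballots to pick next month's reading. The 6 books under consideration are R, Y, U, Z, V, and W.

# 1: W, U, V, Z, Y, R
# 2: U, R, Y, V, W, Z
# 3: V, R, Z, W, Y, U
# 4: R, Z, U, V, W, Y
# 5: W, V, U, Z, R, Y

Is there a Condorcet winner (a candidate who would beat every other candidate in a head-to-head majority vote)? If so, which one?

Head-to-head results (5 voters total):
R vs Y: R wins 4–1.
R vs U: U wins 3–2.
R vs Z: R wins 3–2.
R vs V: V wins 3–2.
R vs W: R wins 3–2.
Y vs U: U wins 4–1.
Y vs Z: Z wins 4–1.
Y vs V: V wins 4–1.
Y vs W: W wins 4–1.
U vs Z: U wins 3–2.
U vs V: U wins 3–2.
U vs W: W wins 3–2.
Z vs V: V wins 4–1.
Z vs W: W wins 3–2.
V vs W: V wins 3–2.
No candidate beats all others: R beats W beats U beats R, a majority cycle.

None — there is no Condorcet winner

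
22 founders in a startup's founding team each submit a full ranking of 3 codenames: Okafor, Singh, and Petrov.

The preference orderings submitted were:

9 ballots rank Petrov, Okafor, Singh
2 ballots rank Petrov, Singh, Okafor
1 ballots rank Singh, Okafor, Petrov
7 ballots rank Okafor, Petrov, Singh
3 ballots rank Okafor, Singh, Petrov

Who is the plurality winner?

Petrov

First-place vote totals:
  Okafor: 10
  Singh: 1
  Petrov: 11
Petrov has the most first-place votes.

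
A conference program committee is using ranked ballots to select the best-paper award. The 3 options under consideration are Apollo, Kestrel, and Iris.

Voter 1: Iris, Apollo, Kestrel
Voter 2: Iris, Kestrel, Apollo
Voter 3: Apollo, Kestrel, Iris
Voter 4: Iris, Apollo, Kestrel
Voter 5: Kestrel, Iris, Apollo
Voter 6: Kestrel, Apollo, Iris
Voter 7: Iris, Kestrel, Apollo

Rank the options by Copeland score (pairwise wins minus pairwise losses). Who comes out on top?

Pairwise results:
  Apollo vs Kestrel: Kestrel wins 4–3.
  Apollo vs Iris: Iris wins 5–2.
  Kestrel vs Iris: Iris wins 4–3.
Copeland scores (wins − losses):
  Apollo: 0 − 2 = -2
  Kestrel: 1 − 1 = 0
  Iris: 2 − 0 = 2
Iris has the best Copeland score.

Iris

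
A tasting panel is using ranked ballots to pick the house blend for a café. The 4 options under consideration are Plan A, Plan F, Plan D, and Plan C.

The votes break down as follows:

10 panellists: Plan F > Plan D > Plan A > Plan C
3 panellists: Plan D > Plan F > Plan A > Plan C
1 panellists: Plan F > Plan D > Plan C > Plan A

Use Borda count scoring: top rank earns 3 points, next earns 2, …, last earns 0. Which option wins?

Borda scores:
  Plan A: 10·1 + 3·1 + 0 = 13
  Plan F: 10·3 + 3·2 + 3 = 39
  Plan D: 10·2 + 3·3 + 2 = 31
  Plan C: 10·0 + 3·0 + 1 = 1
Plan F has the highest total.

Plan F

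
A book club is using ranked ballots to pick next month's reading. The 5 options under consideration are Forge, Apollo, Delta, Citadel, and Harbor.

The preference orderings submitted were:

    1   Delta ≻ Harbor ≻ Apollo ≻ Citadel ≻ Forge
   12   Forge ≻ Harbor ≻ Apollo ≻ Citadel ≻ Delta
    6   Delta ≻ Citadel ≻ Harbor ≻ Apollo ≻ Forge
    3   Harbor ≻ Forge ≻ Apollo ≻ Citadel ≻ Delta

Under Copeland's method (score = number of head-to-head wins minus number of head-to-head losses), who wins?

Pairwise results:
  Forge vs Apollo: Forge wins 15–7.
  Forge vs Delta: Forge wins 15–7.
  Forge vs Citadel: Forge wins 15–7.
  Forge vs Harbor: Forge wins 12–10.
  Apollo vs Delta: Apollo wins 15–7.
  Apollo vs Citadel: Apollo wins 16–6.
  Apollo vs Harbor: Harbor wins 22–0.
  Delta vs Citadel: Citadel wins 15–7.
  Delta vs Harbor: Harbor wins 15–7.
  Citadel vs Harbor: Harbor wins 16–6.
Copeland scores (wins − losses):
  Forge: 4 − 0 = 4
  Apollo: 2 − 2 = 0
  Delta: 0 − 4 = -4
  Citadel: 1 − 3 = -2
  Harbor: 3 − 1 = 2
Forge has the best Copeland score.

Forge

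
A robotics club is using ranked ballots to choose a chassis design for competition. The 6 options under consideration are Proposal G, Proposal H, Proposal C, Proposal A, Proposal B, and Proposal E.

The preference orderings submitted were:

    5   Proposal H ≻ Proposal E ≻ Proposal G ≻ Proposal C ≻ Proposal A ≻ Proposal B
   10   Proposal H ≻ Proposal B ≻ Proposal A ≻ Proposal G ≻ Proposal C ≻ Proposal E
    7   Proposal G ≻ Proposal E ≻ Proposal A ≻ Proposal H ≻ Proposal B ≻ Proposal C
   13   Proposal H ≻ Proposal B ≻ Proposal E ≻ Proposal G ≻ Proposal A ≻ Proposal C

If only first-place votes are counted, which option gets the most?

First-place vote totals:
  Proposal G: 7
  Proposal H: 28
  Proposal C: 0
  Proposal A: 0
  Proposal B: 0
  Proposal E: 0
Proposal H has the most first-place votes.

Proposal H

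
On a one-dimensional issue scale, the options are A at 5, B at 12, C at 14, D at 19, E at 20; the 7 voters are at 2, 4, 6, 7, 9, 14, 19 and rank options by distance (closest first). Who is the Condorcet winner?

With single-peaked preferences on a line, the Condorcet winner is the candidate closest to the median voter.
The median voter (position 7) is closest to A at 5.
Check: A vs D — voters closer to A: 5 of 7.

A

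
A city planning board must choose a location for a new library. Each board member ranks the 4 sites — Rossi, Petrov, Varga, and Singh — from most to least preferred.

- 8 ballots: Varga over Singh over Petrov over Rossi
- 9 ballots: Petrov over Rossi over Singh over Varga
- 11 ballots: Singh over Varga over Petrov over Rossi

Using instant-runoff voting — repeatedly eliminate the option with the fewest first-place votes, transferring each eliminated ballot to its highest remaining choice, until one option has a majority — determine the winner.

Singh

Round 1: Singh 11, Petrov 9, Varga 8, Rossi 0. Rossi has the fewest and is eliminated.
Round 2: Singh 11, Petrov 9, Varga 8. Varga has the fewest and is eliminated.
Round 3: Singh 19, Petrov 9. Singh has a majority.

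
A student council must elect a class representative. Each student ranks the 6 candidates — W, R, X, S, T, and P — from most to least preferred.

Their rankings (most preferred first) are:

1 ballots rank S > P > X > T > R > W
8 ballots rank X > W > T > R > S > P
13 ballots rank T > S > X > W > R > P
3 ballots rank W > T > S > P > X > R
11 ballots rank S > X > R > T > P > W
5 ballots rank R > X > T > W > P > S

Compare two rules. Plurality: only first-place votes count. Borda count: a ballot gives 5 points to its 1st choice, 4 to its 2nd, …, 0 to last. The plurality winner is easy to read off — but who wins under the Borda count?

X

Plurality first-place counts: W 3, R 5, X 8, S 12, T 13, P 0 → T.
Borda totals: W 83, R 88, X 149, S 129, T 140, P 26 → X.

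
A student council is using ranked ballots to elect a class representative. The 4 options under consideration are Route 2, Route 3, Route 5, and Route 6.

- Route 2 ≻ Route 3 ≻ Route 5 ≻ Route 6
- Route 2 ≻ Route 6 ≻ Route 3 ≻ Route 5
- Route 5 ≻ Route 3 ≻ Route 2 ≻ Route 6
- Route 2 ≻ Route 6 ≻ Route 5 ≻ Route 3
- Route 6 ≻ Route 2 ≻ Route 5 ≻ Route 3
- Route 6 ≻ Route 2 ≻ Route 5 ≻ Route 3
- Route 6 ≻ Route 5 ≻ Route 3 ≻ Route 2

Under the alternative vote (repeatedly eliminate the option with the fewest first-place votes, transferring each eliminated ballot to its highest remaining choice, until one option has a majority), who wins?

Route 2

Round 1: Route 2 3, Route 6 3, Route 5 1, Route 3 0. Route 3 has the fewest and is eliminated.
Round 2: Route 2 3, Route 6 3, Route 5 1. Route 5 has the fewest and is eliminated.
Round 3: Route 2 4, Route 6 3. Route 2 has a majority.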